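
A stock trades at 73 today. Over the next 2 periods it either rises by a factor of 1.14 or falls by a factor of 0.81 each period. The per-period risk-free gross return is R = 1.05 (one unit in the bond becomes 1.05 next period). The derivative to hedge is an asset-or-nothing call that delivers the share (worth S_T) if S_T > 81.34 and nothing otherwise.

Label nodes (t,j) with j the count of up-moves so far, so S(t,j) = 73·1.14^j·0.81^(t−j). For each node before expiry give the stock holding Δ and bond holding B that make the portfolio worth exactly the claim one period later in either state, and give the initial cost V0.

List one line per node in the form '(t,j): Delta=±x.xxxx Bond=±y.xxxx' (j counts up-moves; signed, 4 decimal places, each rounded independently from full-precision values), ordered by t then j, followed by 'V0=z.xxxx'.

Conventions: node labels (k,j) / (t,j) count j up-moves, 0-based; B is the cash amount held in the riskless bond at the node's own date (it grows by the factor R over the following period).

The replicating-portfolio and risk-neutral prices coincide; use p* = (1.05−0.81)/(1.14−0.81) = 0.7273 for the latter.
Terminal payoffs: V(2,0)=0.0000, V(2,1)=0.0000, V(2,2)=94.8708
Node (1,0) S=59.1300: V=(p*·0.0000+(1−p*)·0.0000)/1.05=0.0000; Δ=(0.0000−0.0000)/(67.4082−47.8953)=0.0000; B=V−Δ·S=0.0000
Node (1,1) S=83.2200: V=(p*·94.8708+(1−p*)·0.0000)/1.05=65.7114; Δ=(94.8708−0.0000)/(94.8708−67.4082)=3.4545; B=V−Δ·S=-221.7759
Node (0,0) S=73.0000: V=(p*·65.7114+(1−p*)·0.0000)/1.05=45.5144; Δ=(65.7114−0.0000)/(83.2200−59.1300)=2.7277; B=V−Δ·S=-153.6110
Check: Δ(0,0)·S0 + B(0,0) = 45.5144 = V0.

(0,0): Delta=2.7277 Bond=-153.6110
(1,0): Delta=0.0000 Bond=0.0000
(1,1): Delta=3.4545 Bond=-221.7759
V0=45.5144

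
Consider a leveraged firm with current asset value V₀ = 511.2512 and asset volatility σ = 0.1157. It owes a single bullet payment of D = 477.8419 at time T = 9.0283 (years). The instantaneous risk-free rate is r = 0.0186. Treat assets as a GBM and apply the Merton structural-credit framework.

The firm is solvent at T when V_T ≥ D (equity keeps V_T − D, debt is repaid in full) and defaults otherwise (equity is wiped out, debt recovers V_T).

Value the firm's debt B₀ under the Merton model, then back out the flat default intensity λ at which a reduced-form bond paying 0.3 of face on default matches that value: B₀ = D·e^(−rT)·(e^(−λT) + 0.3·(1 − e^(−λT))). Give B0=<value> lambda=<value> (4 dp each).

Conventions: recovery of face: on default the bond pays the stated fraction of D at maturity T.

B0=380.7236 lambda=0.0095

With assets at 511.2512 and a single debt payment of 477.8419 at 9.0283 years:
d₁ = [ln(V₀/D) + (r + σ²/2)T] / (σ√T)
   = [ln(511.2512/477.8419) + (0.0186 + 0.5·0.1157²)·9.0283] / (0.1157·√9.0283)
   = [0.067581 + 0.228355] / 0.347645 = 0.851259
d₂ = d₁ − σ√T = 0.851259 − 0.347645 = 0.503614
N(d₁) = 0.802687,  N(d₂) = 0.692734,  e^(−rT) = 0.845416
E₀ = V₀·N(d₁) − D·e^(−rT)·N(d₂)
   = 511.2512·0.802687 − 477.8419·0.845416·0.692734 = 130.527623
B₀ = V₀ − E₀ = 511.2512 − 130.527623 = 380.723577
e^(−λT) = (B₀·e^(rT)/D − 0.3)/(1 − 0.3) = (380.7236·1.182850/477.8419 − 0.3)/0.7 = 0.91777564
λ = −ln(0.91777564)/9.0283 = 0.009504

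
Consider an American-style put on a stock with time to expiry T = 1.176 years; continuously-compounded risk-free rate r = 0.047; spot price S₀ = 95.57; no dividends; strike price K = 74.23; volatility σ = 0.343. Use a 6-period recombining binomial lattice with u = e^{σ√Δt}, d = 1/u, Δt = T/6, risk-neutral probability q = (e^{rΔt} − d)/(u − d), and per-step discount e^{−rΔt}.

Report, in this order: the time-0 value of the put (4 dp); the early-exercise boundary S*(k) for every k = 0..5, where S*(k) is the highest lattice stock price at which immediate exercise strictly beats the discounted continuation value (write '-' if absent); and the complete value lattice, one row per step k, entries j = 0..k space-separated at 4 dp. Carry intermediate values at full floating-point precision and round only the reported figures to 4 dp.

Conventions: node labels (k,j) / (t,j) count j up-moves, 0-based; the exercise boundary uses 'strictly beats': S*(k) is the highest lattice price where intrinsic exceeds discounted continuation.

price = 3.6811
boundary = - - - - 52.0627 60.6004
tree:
3.6811
6.0271 1.3325
9.6365 2.4206 0.2361
14.9340 4.3579 0.4695 0.0000
22.1673 7.7600 0.9336 0.0000 0.0000
29.5022 13.6296 1.8566 0.0000 0.0000 0.0000
35.8036 22.1673 3.6918 0.0000 0.0000 0.0000 0.0000

Δt=0.19600, u=1.16399, d=0.85911, q=0.49247, disc=e^(-rΔt)=0.99083
k=6 terminal: V=max(K-S,0) → 35.8036 22.1673 3.6918 0.0000 0.0000 0.0000 0.0000
k=5: j=0 S=44.7278 intr=29.5022 cont=28.8215 V=29.5022[EX]; j=1 S=60.6004 intr=13.6296 cont=12.9489 V=13.6296[EX]; j=2 S=82.1056 intr=0.0000 cont=1.8566 V=1.8566[hold]; j=3 S=111.2424 intr=0.0000 cont=0.0000 V=0.0000[hold]; j=4 S=150.7189 intr=0.0000 cont=0.0000 V=0.0000[hold]; j=5 S=204.2045 intr=0.0000 cont=0.0000 V=0.0000[hold]  S*(5)=60.6004
k=4: j=0 S=52.0627 intr=22.1673 cont=21.4866 V=22.1673[EX]; j=1 S=70.5382 intr=3.6918 cont=7.7600 V=7.7600[hold]; j=2 S=95.5700 intr=0.0000 cont=0.9336 V=0.9336[hold]; j=3 S=129.4849 intr=0.0000 cont=0.0000 V=0.0000[hold]; j=4 S=175.4351 intr=0.0000 cont=0.0000 V=0.0000[hold]  S*(4)=52.0627
k=3: j=0 S=60.6004 intr=13.6296 cont=14.9340 V=14.9340[hold]; j=1 S=82.1056 intr=0.0000 cont=4.3579 V=4.3579[hold]; j=2 S=111.2424 intr=0.0000 cont=0.4695 V=0.4695[hold]; j=3 S=150.7189 intr=0.0000 cont=0.0000 V=0.0000[hold]  S*(3)=-
k=2: j=0 S=70.5382 intr=3.6918 cont=9.6365 V=9.6365[hold]; j=1 S=95.5700 intr=0.0000 cont=2.4206 V=2.4206[hold]; j=2 S=129.4849 intr=0.0000 cont=0.2361 V=0.2361[hold]  S*(2)=-
k=1: j=0 S=82.1056 intr=0.0000 cont=6.0271 V=6.0271[hold]; j=1 S=111.2424 intr=0.0000 cont=1.3325 V=1.3325[hold]  S*(1)=-
k=0: j=0 S=95.5700 intr=0.0000 cont=3.6811 V=3.6811[hold]  S*(0)=-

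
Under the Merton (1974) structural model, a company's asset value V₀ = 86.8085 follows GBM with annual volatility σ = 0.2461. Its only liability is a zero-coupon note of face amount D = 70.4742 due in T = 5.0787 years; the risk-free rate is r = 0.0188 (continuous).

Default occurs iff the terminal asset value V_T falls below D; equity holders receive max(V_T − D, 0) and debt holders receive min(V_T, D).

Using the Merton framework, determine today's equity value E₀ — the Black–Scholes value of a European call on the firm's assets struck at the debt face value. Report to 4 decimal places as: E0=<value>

E0=30.1852

With assets at 86.8085 and a single debt payment of 70.4742 at 5.0787 years:
d₁ = [ln(V₀/D) + (r + σ²/2)T] / (σ√T)
   = [ln(86.8085/70.4742) + (0.0188 + 0.5·0.2461²)·5.0787] / (0.2461·√5.0787)
   = [0.208458 + 0.249276] / 0.554610 = 0.825325
d₂ = d₁ − σ√T = 0.825325 − 0.554610 = 0.270715
N(d₁) = 0.795406,  N(d₂) = 0.606695,  e^(−rT) = 0.908937
E₀ = V₀·N(d₁) − D·e^(−rT)·N(d₂)
   = 86.8085·0.795406 − 70.4742·0.908937·0.606695 = 30.185233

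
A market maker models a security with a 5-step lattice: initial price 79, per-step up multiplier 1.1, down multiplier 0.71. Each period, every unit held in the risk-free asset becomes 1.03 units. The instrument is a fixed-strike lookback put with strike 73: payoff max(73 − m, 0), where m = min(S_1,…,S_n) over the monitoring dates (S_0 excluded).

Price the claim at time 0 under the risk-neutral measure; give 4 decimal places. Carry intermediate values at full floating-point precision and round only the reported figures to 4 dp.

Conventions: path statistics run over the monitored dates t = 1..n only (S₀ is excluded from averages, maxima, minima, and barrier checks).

price = 7.6675

Set p* = 0.8205 (from d < R < u); the path-dependent value is the discounted p*-expectation over all price paths.
Enumerate all 2^5 = 32 price paths (U = up ×1.1, D = down ×0.71); each path with k up-moves has probability p*^k·(1−p*)^(5−k).
DDDDD: m=14.2534, payoff=58.7466, prob=0.000186
UDDDD: m=22.0828, payoff=50.9172, prob=0.000852
DUDDD: m=22.0828, payoff=50.9172, prob=0.000852
UUDDD: m=34.2127, payoff=38.7873, prob=0.003893
DDUDD: m=22.0828, payoff=50.9172, prob=0.000852
UDUDD: m=34.2127, payoff=38.7873, prob=0.003893
DUUDD: m=34.2127, payoff=38.7873, prob=0.003893
UUUDD: m=53.0056, payoff=19.9944, prob=0.017796
DDDUD: m=22.0828, payoff=50.9172, prob=0.000852
UDDUD: m=34.2127, payoff=38.7873, prob=0.003893
DUDUD: m=34.2127, payoff=38.7873, prob=0.003893
UUDUD: m=53.0056, payoff=19.9944, prob=0.017796
DDUUD: m=34.2127, payoff=38.7873, prob=0.003893
UDUUD: m=53.0056, payoff=19.9944, prob=0.017796
DUUUD: m=53.0056, payoff=19.9944, prob=0.017796
UUUUD: m=82.1214, payoff=0.0000, prob=0.081353
DDDDU: m=20.0752, payoff=52.9248, prob=0.000852
UDDDU: m=31.1025, payoff=41.8975, prob=0.003893
DUDDU: m=31.1025, payoff=41.8975, prob=0.003893
UUDDU: m=48.1869, payoff=24.8131, prob=0.017796
DDUDU: m=31.1025, payoff=41.8975, prob=0.003893
UDUDU: m=48.1869, payoff=24.8131, prob=0.017796
DUUDU: m=48.1869, payoff=24.8131, prob=0.017796
UUUDU: m=74.6558, payoff=0.0000, prob=0.081353
DDDUU: m=28.2750, payoff=44.7250, prob=0.003893
UDDUU: m=43.8063, payoff=29.1937, prob=0.017796
DUDUU: m=43.8063, payoff=29.1937, prob=0.017796
UUDUU: m=67.8689, payoff=5.1311, prob=0.081353
DDUUU: m=39.8239, payoff=33.1761, prob=0.017796
UDUUU: m=61.6990, payoff=11.3010, prob=0.081353
DUUUU: m=56.0900, payoff=16.9100, prob=0.081353
UUUUU: m=86.9000, payoff=0.0000, prob=0.371901
Price = Σ prob·payoff / R^5 = 8.888791 / 1.159274 = 7.6675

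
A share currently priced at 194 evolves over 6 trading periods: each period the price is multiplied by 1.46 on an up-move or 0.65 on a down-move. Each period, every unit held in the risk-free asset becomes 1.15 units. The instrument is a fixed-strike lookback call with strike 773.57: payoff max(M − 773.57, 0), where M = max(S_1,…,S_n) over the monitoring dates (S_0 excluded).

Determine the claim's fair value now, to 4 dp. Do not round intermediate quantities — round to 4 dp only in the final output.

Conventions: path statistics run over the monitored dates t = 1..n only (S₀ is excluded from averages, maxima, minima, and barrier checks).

Under the martingale measure an up-move has probability p* = 0.6173; value the claim as the probability-weighted average of per-path payoffs, discounted 6 periods at R = 1.15.
Enumerate all 2^6 = 64 price paths (U = up ×1.46, D = down ×0.65); each path with k up-moves has probability p*^k·(1−p*)^(6−k).
DDDDDD: M=126.1000, payoff=0.0000, prob=0.003142
UDDDDD: M=283.2400, payoff=0.0000, prob=0.005068
DUDDDD: M=184.1060, payoff=0.0000, prob=0.005068
UUDDDD: M=413.5304, payoff=0.0000, prob=0.008175
DDUDDD: M=126.1000, payoff=0.0000, prob=0.005068
UDUDDD: M=283.2400, payoff=0.0000, prob=0.008175
DUUDDD: M=268.7948, payoff=0.0000, prob=0.008175
UUUDDD: M=603.7544, payoff=0.0000, prob=0.013185
DDDUDD: M=126.1000, payoff=0.0000, prob=0.005068
UDDUDD: M=283.2400, payoff=0.0000, prob=0.008175
DUDUDD: M=184.1060, payoff=0.0000, prob=0.008175
UUDUDD: M=413.5304, payoff=0.0000, prob=0.013185
DDUUDD: M=174.7166, payoff=0.0000, prob=0.008175
UDUUDD: M=392.4403, payoff=0.0000, prob=0.013185
DUUUDD: M=392.4403, payoff=0.0000, prob=0.013185
UUUUDD: M=881.4814, payoff=107.9114, prob=0.021266
DDDDUD: M=126.1000, payoff=0.0000, prob=0.005068
UDDDUD: M=283.2400, payoff=0.0000, prob=0.008175
DUDDUD: M=184.1060, payoff=0.0000, prob=0.008175
UUDDUD: M=413.5304, payoff=0.0000, prob=0.013185
DDUDUD: M=126.1000, payoff=0.0000, prob=0.008175
UDUDUD: M=283.2400, payoff=0.0000, prob=0.013185
DUUDUD: M=268.7948, payoff=0.0000, prob=0.013185
UUUDUD: M=603.7544, payoff=0.0000, prob=0.021266
DDDUUD: M=126.1000, payoff=0.0000, prob=0.008175
UDDUUD: M=283.2400, payoff=0.0000, prob=0.013185
DUDUUD: M=255.0862, payoff=0.0000, prob=0.013185
UUDUUD: M=572.9629, payoff=0.0000, prob=0.021266
DDUUUD: M=255.0862, payoff=0.0000, prob=0.013185
UDUUUD: M=572.9629, payoff=0.0000, prob=0.021266
DUUUUD: M=572.9629, payoff=0.0000, prob=0.021266
UUUUUD: M=1286.9628, payoff=513.3928, prob=0.034301
DDDDDU: M=126.1000, payoff=0.0000, prob=0.005068
UDDDDU: M=283.2400, payoff=0.0000, prob=0.008175
DUDDDU: M=184.1060, payoff=0.0000, prob=0.008175
UUDDDU: M=413.5304, payoff=0.0000, prob=0.013185
DDUDDU: M=126.1000, payoff=0.0000, prob=0.008175
UDUDDU: M=283.2400, payoff=0.0000, prob=0.013185
DUUDDU: M=268.7948, payoff=0.0000, prob=0.013185
UUUDDU: M=603.7544, payoff=0.0000, prob=0.021266
DDDUDU: M=126.1000, payoff=0.0000, prob=0.008175
UDDUDU: M=283.2400, payoff=0.0000, prob=0.013185
DUDUDU: M=184.1060, payoff=0.0000, prob=0.013185
UUDUDU: M=413.5304, payoff=0.0000, prob=0.021266
DDUUDU: M=174.7166, payoff=0.0000, prob=0.013185
UDUUDU: M=392.4403, payoff=0.0000, prob=0.021266
DUUUDU: M=392.4403, payoff=0.0000, prob=0.021266
UUUUDU: M=881.4814, payoff=107.9114, prob=0.034301
DDDDUU: M=126.1000, payoff=0.0000, prob=0.008175
UDDDUU: M=283.2400, payoff=0.0000, prob=0.013185
DUDDUU: M=184.1060, payoff=0.0000, prob=0.013185
UUDDUU: M=413.5304, payoff=0.0000, prob=0.021266
DDUDUU: M=165.8060, payoff=0.0000, prob=0.013185
UDUDUU: M=372.4259, payoff=0.0000, prob=0.021266
DUUDUU: M=372.4259, payoff=0.0000, prob=0.021266
UUUDUU: M=836.5258, payoff=62.9558, prob=0.034301
DDDUUU: M=165.8060, payoff=0.0000, prob=0.013185
UDDUUU: M=372.4259, payoff=0.0000, prob=0.021266
DUDUUU: M=372.4259, payoff=0.0000, prob=0.021266
UUDUUU: M=836.5258, payoff=62.9558, prob=0.034301
DDUUUU: M=372.4259, payoff=0.0000, prob=0.021266
UDUUUU: M=836.5258, payoff=62.9558, prob=0.034301
DUUUUU: M=836.5258, payoff=62.9558, prob=0.034301
UUUUUU: M=1878.9658, payoff=1105.3958, prob=0.055324
Price = Σ prob·payoff / R^6 = 93.398077 / 2.313061 = 40.3786

price = 40.3786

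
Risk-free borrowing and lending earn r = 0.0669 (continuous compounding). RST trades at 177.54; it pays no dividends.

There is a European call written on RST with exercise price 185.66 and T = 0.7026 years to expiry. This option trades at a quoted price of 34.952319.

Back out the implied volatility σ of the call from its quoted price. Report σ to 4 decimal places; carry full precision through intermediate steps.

At σ = 0.5920 the Black–Scholes value reproduces the quote:
σ√T = 0.592·√0.7026 = 0.496222
d₁ = (ln(S/K) + (r+σ²/2)T) / (σ√T) = (ln(177.54/185.66) + (0.0669+0.592²/2)·0.7026) / 0.496222 = (-0.044721 + 0.170122) / 0.496222 = 0.252711
d₂ = d₁ − σ√T = 0.252711 − 0.496222 = -0.243510
e^{−rT} = 0.954084
N(d₁) = 0.599754,  N(d₂) = 0.403805
V = S·N(d₁) − K·e^{−rT}·N(d₂) = 106.480385 − 71.528067 = 34.952319 (the quoted price), and the Black–Scholes price is strictly increasing in σ, so σ is unique

sigma = 0.5920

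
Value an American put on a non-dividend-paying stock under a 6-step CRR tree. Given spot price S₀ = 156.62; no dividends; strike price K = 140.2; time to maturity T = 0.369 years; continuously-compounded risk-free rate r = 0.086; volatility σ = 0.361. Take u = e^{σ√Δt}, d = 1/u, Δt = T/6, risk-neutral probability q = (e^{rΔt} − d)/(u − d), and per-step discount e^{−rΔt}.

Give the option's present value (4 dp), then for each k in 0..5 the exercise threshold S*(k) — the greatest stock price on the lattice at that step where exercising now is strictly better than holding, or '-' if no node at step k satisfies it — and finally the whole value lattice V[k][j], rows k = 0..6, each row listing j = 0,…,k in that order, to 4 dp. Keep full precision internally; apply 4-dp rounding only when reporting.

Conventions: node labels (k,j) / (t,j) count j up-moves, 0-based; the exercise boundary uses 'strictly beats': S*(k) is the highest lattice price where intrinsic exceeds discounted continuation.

Δt=0.06150  u=1.09365  d=0.91437  q=0.50721  discount=0.99472
step 6 (expiry): payoffs max(K−S,0) = 48.6695 30.7222 9.2557 0.0000 0.0000 0.0000 0.0000
step 5: (k=5,j=0): S=100.1027, K−S=40.0973, hold=39.3577 ⇒ V=40.0973 exercise | (k=5,j=1): S=119.7310, K−S=20.4690, hold=19.7295 ⇒ V=20.4690 exercise | (k=5,j=2): S=143.2079, K−S=0.0000, hold=4.5370 ⇒ V=4.5370 continue | (k=5,j=3): S=171.2882, K−S=0.0000, hold=0.0000 ⇒ V=0.0000 continue | (k=5,j=4): S=204.8745, K−S=0.0000, hold=0.0000 ⇒ V=0.0000 continue | (k=5,j=5): S=245.0465, K−S=0.0000, hold=0.0000 ⇒ V=0.0000 continue  boundary S*=119.7310
step 4: (k=4,j=0): S=109.4778, K−S=30.7222, hold=29.9826 ⇒ V=30.7222 exercise | (k=4,j=1): S=130.9443, K−S=9.2557, hold=12.3228 ⇒ V=12.3228 continue | (k=4,j=2): S=156.6200, K−S=0.0000, hold=2.2240 ⇒ V=2.2240 continue | (k=4,j=3): S=187.3302, K−S=0.0000, hold=0.0000 ⇒ V=0.0000 continue | (k=4,j=4): S=224.0620, K−S=0.0000, hold=0.0000 ⇒ V=0.0000 continue  boundary S*=109.4778
step 3: (k=3,j=0): S=119.7310, K−S=20.4690, hold=21.2770 ⇒ V=21.2770 continue | (k=3,j=1): S=143.2079, K−S=0.0000, hold=7.1626 ⇒ V=7.1626 continue | (k=3,j=2): S=171.2882, K−S=0.0000, hold=1.0902 ⇒ V=1.0902 continue | (k=3,j=3): S=204.8745, K−S=0.0000, hold=0.0000 ⇒ V=0.0000 continue  boundary S*=-
step 2: (k=2,j=0): S=130.9443, K−S=9.2557, hold=14.0435 ⇒ V=14.0435 continue | (k=2,j=1): S=156.6200, K−S=0.0000, hold=4.0611 ⇒ V=4.0611 continue | (k=2,j=2): S=187.3302, K−S=0.0000, hold=0.5344 ⇒ V=0.5344 continue  boundary S*=-
step 1: (k=1,j=0): S=143.2079, K−S=0.0000, hold=8.9329 ⇒ V=8.9329 continue | (k=1,j=1): S=171.2882, K−S=0.0000, hold=2.2603 ⇒ V=2.2603 continue  boundary S*=-
step 0: (k=0,j=0): S=156.6200, K−S=0.0000, hold=5.5192 ⇒ V=5.5192 continue  boundary S*=-

price = 5.5192
boundary = - - - - 109.4778 119.7310
tree:
5.5192
8.9329 2.2603
14.0435 4.0611 0.5344
21.2770 7.1626 1.0902 0.0000
30.7222 12.3228 2.2240 0.0000 0.0000
40.0973 20.4690 4.5370 0.0000 0.0000 0.0000
48.6695 30.7222 9.2557 0.0000 0.0000 0.0000 0.0000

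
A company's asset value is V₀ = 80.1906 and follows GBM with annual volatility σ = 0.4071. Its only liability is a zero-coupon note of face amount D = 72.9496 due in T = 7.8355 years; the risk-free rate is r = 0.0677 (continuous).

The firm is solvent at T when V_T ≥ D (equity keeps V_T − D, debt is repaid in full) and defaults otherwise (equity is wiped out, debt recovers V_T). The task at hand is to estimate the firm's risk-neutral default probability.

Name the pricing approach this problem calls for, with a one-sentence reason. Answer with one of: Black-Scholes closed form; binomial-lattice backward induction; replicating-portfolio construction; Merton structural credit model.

framework: Merton structural credit model

Key observation: with the firm-asset dynamics (V₀ = 80.1906) and a single zero-coupon liability of face 72.9496 given, debt value, spread, and default probability all derive from the option view of the balance sheet.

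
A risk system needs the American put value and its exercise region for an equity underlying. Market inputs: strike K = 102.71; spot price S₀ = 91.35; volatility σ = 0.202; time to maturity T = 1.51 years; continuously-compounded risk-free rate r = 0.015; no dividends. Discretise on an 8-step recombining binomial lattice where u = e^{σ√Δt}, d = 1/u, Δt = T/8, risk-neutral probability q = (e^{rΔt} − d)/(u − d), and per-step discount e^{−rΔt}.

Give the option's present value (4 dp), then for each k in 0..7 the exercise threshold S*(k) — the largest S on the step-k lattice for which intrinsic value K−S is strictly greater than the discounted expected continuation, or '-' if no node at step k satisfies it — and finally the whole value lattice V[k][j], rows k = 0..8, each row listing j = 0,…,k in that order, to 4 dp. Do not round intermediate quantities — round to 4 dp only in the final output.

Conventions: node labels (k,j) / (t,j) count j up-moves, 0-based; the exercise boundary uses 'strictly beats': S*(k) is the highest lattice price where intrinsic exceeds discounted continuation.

price = 15.2753
boundary = - - - 70.2050 76.6446 70.2050 76.6446 83.6749
tree:
15.2753
20.3181 10.2019
26.1537 14.4623 5.9001
32.5050 19.8036 9.0787 2.6808
38.4036 26.0654 13.5086 4.5970 0.7351
43.8065 32.5050 19.2692 7.6904 1.4575 0.0000
48.7555 38.4036 26.0654 12.4242 2.8898 0.0000 0.0000
53.2887 43.8065 32.5050 19.0351 5.7296 0.0000 0.0000 0.0000
57.4411 48.7555 38.4036 26.0654 11.3600 0.0000 0.0000 0.0000 0.0000

Δt=0.18875, u=1.09173, d=0.91598, q=0.49421, disc=e^(-rΔt)=0.99717
k=8 terminal: V=max(K-S,0) → 57.4411 48.7555 38.4036 26.0654 11.3600 0.0000 0.0000 0.0000 0.0000
k=7: j=0 S=49.4213 intr=53.2887 cont=52.9983 V=53.2887[EX]; j=1 S=58.9035 intr=43.8065 cont=43.5161 V=43.8065[EX]; j=2 S=70.2050 intr=32.5050 cont=32.2146 V=32.5050[EX]; j=3 S=83.6749 intr=19.0351 cont=18.7447 V=19.0351[EX]; j=4 S=99.7291 intr=2.9809 cont=5.7296 V=5.7296[hold]; j=5 S=118.8637 intr=0.0000 cont=0.0000 V=0.0000[hold]; j=6 S=141.6694 intr=0.0000 cont=0.0000 V=0.0000[hold]; j=7 S=168.8509 intr=0.0000 cont=0.0000 V=0.0000[hold]  S*(7)=83.6749
k=6: j=0 S=53.9545 intr=48.7555 cont=48.4652 V=48.7555[EX]; j=1 S=64.3064 intr=38.4036 cont=38.1132 V=38.4036[EX]; j=2 S=76.6446 intr=26.0654 cont=25.7750 V=26.0654[EX]; j=3 S=91.3500 intr=11.3600 cont=12.4242 V=12.4242[hold]; j=4 S=108.8769 intr=0.0000 cont=2.8898 V=2.8898[hold]; j=5 S=129.7665 intr=0.0000 cont=0.0000 V=0.0000[hold]; j=6 S=154.6642 intr=0.0000 cont=0.0000 V=0.0000[hold]  S*(6)=76.6446
k=5: j=0 S=58.9035 intr=43.8065 cont=43.5161 V=43.8065[EX]; j=1 S=70.2050 intr=32.5050 cont=32.2146 V=32.5050[EX]; j=2 S=83.6749 intr=19.0351 cont=19.2692 V=19.2692[hold]; j=3 S=99.7291 intr=2.9809 cont=7.6904 V=7.6904[hold]; j=4 S=118.8637 intr=0.0000 cont=1.4575 V=1.4575[hold]; j=5 S=141.6694 intr=0.0000 cont=0.0000 V=0.0000[hold]  S*(5)=70.2050
k=4: j=0 S=64.3064 intr=38.4036 cont=38.1132 V=38.4036[EX]; j=1 S=76.6446 intr=26.0654 cont=25.8904 V=26.0654[EX]; j=2 S=91.3500 intr=11.3600 cont=13.5086 V=13.5086[hold]; j=3 S=108.8769 intr=0.0000 cont=4.5970 V=4.5970[hold]; j=4 S=129.7665 intr=0.0000 cont=0.7351 V=0.7351[hold]  S*(4)=76.6446
k=3: j=0 S=70.2050 intr=32.5050 cont=32.2146 V=32.5050[EX]; j=1 S=83.6749 intr=19.0351 cont=19.8036 V=19.8036[hold]; j=2 S=99.7291 intr=2.9809 cont=9.0787 V=9.0787[hold]; j=3 S=118.8637 intr=0.0000 cont=2.6808 V=2.6808[hold]  S*(3)=70.2050
k=2: j=0 S=76.6446 intr=26.0654 cont=26.1537 V=26.1537[hold]; j=1 S=91.3500 intr=11.3600 cont=14.4623 V=14.4623[hold]; j=2 S=108.8769 intr=0.0000 cont=5.9001 V=5.9001[hold]  S*(2)=-
k=1: j=0 S=83.6749 intr=19.0351 cont=20.3181 V=20.3181[hold]; j=1 S=99.7291 intr=2.9809 cont=10.2019 V=10.2019[hold]  S*(1)=-
k=0: j=0 S=91.3500 intr=11.3600 cont=15.2753 V=15.2753[hold]  S*(0)=-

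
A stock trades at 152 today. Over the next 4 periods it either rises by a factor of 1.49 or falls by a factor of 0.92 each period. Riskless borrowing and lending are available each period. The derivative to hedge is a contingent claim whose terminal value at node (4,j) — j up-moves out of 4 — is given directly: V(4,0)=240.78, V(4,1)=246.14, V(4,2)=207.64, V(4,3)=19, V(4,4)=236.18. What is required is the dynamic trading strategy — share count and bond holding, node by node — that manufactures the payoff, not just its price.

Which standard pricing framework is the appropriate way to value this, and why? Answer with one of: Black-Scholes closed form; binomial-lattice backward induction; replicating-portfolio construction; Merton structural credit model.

framework: replicating-portfolio construction

Key observation: the mandate to exhibit the hedge at every date and state singles out the replicating-portfolio construction on the 4-period tree with factors 1.49 and 0.92 from 152.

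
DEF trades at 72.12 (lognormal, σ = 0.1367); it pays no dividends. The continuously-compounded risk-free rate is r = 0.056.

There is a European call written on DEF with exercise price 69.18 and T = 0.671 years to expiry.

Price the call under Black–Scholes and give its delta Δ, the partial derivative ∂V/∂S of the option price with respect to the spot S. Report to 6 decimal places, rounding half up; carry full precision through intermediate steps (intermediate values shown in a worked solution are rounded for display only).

σ√T = 0.1367·√0.671 = 0.111977
d₁ = (ln(S/K) + (r+σ²/2)T) / (σ√T) = (ln(72.12/69.18) + (0.056+0.1367²/2)·0.671) / 0.111977 = (0.041620 + 0.043845) / 0.111977 = 0.763236
d₂ = d₁ − σ√T = 0.763236 − 0.111977 = 0.651259
e^{−rT} = 0.963121
N(d₁) = 0.777339,  N(d₂) = 0.742560
Call price V = S·N(d₁) − K·e^{−rT}·N(d₂) = 56.061661 − 49.475841 = 6.585820
Δ = N(d₁) = 0.777339

price = 6.585820
Δ = 0.777339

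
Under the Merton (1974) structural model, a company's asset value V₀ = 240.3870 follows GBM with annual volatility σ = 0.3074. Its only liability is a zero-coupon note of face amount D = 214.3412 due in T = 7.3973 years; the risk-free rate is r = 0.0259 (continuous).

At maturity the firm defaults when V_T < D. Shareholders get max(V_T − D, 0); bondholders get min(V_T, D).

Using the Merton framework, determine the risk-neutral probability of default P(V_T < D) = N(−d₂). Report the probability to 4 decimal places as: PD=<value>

With assets at 240.3870 and a single debt payment of 214.3412 at 7.3973 years:
d₁ = [ln(V₀/D) + (r + σ²/2)T] / (σ√T)
   = [ln(240.3870/214.3412) + (0.0259 + 0.5·0.3074²)·7.3973] / (0.3074·√7.3973)
   = [0.114681 + 0.541093] / 0.836066 = 0.784357
d₂ = d₁ − σ√T = 0.784357 − 0.836066 = -0.051709
risk-neutral PD = N(−d₂) = N(0.051709) = 0.520620

PD=0.5206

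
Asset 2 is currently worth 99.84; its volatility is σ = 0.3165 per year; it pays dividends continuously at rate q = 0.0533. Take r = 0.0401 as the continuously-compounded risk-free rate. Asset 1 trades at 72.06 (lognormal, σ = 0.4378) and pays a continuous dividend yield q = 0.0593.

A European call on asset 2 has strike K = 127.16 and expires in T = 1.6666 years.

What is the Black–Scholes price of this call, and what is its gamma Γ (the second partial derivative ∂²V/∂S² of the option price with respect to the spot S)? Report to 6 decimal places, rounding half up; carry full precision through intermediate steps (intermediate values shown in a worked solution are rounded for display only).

σ√T = 0.3165·√1.6666 = 0.408592
d₁ = (ln(S/K) + (r−q+σ²/2)T) / (σ√T) = (ln(99.84/127.16) + (0.0401−0.0533+0.3165²/2)·1.6666) / 0.408592 = (-0.241877 + 0.061474) / 0.408592 = -0.441524
d₂ = d₁ − σ√T = -0.441524 − 0.408592 = -0.850115
e^{−rT} = 0.935354
e^{−qT} = 0.915001
N(d₁) = 0.329417,  N(d₂) = 0.197631
Call price V = S·e^{−qT}·N(d₁) − K·e^{−rT}·N(d₂) = 30.093472 − 23.506089 = 6.587383
φ(d₁) = (1/√(2π))·e^{−d₁²/2} = 0.361892
Γ = e^{−qT}·φ(d₁) / (S·σ·√T) = 0.008117

price = 6.587383
Γ = 0.008117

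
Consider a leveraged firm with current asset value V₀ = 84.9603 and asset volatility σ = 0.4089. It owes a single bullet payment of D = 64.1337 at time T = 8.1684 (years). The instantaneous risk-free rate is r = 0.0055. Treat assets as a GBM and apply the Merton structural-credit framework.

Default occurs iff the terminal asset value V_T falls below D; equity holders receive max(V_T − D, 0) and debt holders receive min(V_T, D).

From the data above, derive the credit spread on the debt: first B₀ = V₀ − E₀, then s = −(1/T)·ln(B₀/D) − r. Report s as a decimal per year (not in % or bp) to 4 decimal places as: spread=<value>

With assets at 84.9603 and a single debt payment of 64.1337 at 8.1684 years:
d₁ = [ln(V₀/D) + (r + σ²/2)T] / (σ√T)
   = [ln(84.9603/64.1337) + (0.0055 + 0.5·0.4089²)·8.1684] / (0.4089·√8.1684)
   = [0.281214 + 0.727801] / 1.168653 = 0.863400
d₂ = d₁ − σ√T = 0.863400 − 1.168653 = -0.305253
N(d₁) = 0.806041,  N(d₂) = 0.380087,  e^(−rT) = 0.956068
E₀ = V₀·N(d₁) − D·e^(−rT)·N(d₂)
   = 84.9603·0.806041 − 64.1337·0.956068·0.380087 = 45.176038
B₀ = V₀ − E₀ = 84.9603 − 45.176038 = 39.784262
spread = −(1/T)·ln(B₀/D) − r = −(1/8.1684)·ln(39.784262/64.1337) − 0.0055 = 0.05295680

spread=0.0530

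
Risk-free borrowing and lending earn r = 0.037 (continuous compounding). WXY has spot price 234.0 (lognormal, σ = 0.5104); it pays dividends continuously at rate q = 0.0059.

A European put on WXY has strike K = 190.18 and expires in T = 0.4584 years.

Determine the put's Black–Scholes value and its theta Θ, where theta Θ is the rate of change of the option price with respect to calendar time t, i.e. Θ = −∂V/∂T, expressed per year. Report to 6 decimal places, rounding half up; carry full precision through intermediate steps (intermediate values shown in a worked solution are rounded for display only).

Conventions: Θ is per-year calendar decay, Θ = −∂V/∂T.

σ√T = 0.5104·√0.4584 = 0.345568
d₁ = (ln(S/K) + (r−q+σ²/2)T) / (σ√T) = (ln(234.0/190.18) + (0.037−0.0059+0.5104²/2)·0.4584) / 0.345568 = (0.207350 + 0.073965) / 0.345568 = 0.814066
d₂ = d₁ − σ√T = 0.814066 − 0.345568 = 0.468499
e^{−rT} = 0.983182
e^{−qT} = 0.997299
N(−d₁) = 0.207804,  N(−d₂) = 0.319714
Put price V = K·e^{−rT}·N(−d₂) − S·e^{−qT}·N(−d₁) = 59.780646 − 48.494696 = 11.285950
φ(d₁) = (1/√(2π))·e^{−d₁²/2} = 0.286422
Θ = −S·e^{−qT}·φ(d₁)·σ/(2√T) − q·S·e^{−qT}·N(−d₁) + r·K·e^{−rT}·N(−d₂) = −25.194483 − 0.286119 + 2.211884 = -23.268718

price = 11.285950
Θ = -23.268718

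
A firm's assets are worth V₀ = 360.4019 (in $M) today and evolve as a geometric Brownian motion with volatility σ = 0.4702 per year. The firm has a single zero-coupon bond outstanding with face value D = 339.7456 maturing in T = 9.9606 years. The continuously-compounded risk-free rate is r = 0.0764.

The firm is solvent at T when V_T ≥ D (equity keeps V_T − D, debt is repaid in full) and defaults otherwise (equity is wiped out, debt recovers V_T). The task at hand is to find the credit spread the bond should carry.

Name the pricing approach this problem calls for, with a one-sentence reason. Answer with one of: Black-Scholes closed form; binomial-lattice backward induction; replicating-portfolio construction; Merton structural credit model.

framework: Merton structural credit model

Key observation: the question is about default risk generated by asset-value dynamics against a debt face of 339.7456 — the structural framework prices exactly that.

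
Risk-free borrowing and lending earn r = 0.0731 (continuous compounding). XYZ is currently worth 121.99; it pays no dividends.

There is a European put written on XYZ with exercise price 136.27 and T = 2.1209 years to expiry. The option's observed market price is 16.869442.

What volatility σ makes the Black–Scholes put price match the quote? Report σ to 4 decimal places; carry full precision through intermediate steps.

At σ = 0.2818 the Black–Scholes value reproduces the quote:
σ√T = 0.2818·√2.1209 = 0.410394
d₁ = (ln(S/K) + (r+σ²/2)T) / (σ√T) = (ln(121.99/136.27) + (0.0731+0.2818²/2)·2.1209) / 0.410394 = (-0.110699 + 0.239249) / 0.410394 = 0.313236
d₂ = d₁ − σ√T = 0.313236 − 0.410394 = -0.097158
e^{−rT} = 0.856383
N(−d₁) = 0.377051,  N(−d₂) = 0.538699
V = K·e^{−rT}·N(−d₂) − S·N(−d₁) = 62.865844 − 45.996401 = 16.869442 (the quoted price), and the Black–Scholes price is strictly increasing in σ, so σ is unique

sigma = 0.2818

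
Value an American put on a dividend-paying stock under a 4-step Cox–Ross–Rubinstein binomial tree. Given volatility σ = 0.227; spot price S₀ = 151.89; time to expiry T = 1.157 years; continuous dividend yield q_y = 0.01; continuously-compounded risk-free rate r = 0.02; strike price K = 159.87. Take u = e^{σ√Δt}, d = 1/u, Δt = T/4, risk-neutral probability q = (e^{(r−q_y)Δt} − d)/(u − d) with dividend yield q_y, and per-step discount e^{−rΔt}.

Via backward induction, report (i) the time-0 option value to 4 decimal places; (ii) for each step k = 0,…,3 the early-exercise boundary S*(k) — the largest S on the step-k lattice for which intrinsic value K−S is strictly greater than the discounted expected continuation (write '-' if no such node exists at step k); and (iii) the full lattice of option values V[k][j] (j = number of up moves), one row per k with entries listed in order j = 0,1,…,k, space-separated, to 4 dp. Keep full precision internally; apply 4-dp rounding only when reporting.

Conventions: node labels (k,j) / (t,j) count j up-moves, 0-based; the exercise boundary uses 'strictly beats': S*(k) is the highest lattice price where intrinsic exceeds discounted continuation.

price = 18.8035
boundary = - - 118.9837 134.4337
tree:
18.8035
28.3030 8.7945
40.8863 15.0857 2.1219
54.5607 25.4363 4.1149 0.0000
66.6636 40.8863 7.9800 0.0000 0.0000

params: Δt=0.28925 u=1.12985 d=0.88507 q=0.48135 e^(-rΔt)=0.99423
t_4 payoffs: 66.6636 40.8863 7.9800 0.0000 0.0000
t_3: node(3,0) S=105.3093 payoff=54.5607 vs cont=53.9427 → 54.5607 [stop]  node(3,1) S=134.4337 payoff=25.4363 vs cont=24.9024 → 25.4363 [stop]  node(3,2) S=171.6129 payoff=0.0000 vs cont=4.1149 → 4.1149 [wait]  node(3,3) S=219.0745 payoff=0.0000 vs cont=0.0000 → 0.0000 [wait]  ⇒ S*(3)=134.4337
t_2: node(2,0) S=118.9837 payoff=40.8863 vs cont=40.3078 → 40.8863 [stop]  node(2,1) S=151.8900 payoff=7.9800 vs cont=15.0857 → 15.0857 [wait]  node(2,2) S=193.8969 payoff=0.0000 vs cont=2.1219 → 2.1219 [wait]  ⇒ S*(2)=118.9837
t_1: node(1,0) S=134.4337 payoff=25.4363 vs cont=28.3030 → 28.3030 [wait]  node(1,1) S=171.6129 payoff=0.0000 vs cont=8.7945 → 8.7945 [wait]  ⇒ S*(1)=-
t_0: node(0,0) S=151.8900 payoff=7.9800 vs cont=18.8035 → 18.8035 [wait]  ⇒ S*(0)=-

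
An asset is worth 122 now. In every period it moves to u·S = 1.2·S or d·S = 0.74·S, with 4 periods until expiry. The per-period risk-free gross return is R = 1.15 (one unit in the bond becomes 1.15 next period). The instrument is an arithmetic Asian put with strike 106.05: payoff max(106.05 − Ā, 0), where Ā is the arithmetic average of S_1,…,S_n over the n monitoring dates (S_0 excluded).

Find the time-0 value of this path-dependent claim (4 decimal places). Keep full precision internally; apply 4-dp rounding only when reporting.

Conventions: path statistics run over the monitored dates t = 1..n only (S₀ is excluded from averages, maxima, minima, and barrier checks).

Set p* = 0.8913 (from d < R < u); the path-dependent value is the discounted p*-expectation over all price paths.
Enumerate all 2^4 = 16 price paths (U = up ×1.2, D = down ×0.74); each path with k up-moves has probability p*^k·(1−p*)^(4−k).
DDDD: Ā=60.7770, payoff=45.2730, prob=0.000140
UDDD: Ā=98.5574, payoff=7.4926, prob=0.001145
DUDD: Ā=84.5274, payoff=21.5226, prob=0.001145
UUDD: Ā=137.0714, payoff=0.0000, prob=0.009386
DDUD: Ā=74.1452, payoff=31.9048, prob=0.001145
UDUD: Ā=120.2354, payoff=0.0000, prob=0.009386
DUUD: Ā=106.2054, payoff=0.0000, prob=0.009386
UUUD: Ā=172.2250, payoff=0.0000, prob=0.076964
DDDU: Ā=66.4623, payoff=39.5877, prob=0.001145
UDDU: Ā=107.7768, payoff=0.0000, prob=0.009386
DUDU: Ā=93.7468, payoff=12.3032, prob=0.009386
UUDU: Ā=152.0218, payoff=0.0000, prob=0.076964
DDUU: Ā=83.3646, payoff=22.6854, prob=0.009386
UDUU: Ā=135.1858, payoff=0.0000, prob=0.076964
DUUU: Ā=121.1558, payoff=0.0000, prob=0.076964
UUUU: Ā=196.4688, payoff=0.0000, prob=0.631109
Price = Σ prob·payoff / R^4 = 0.449764 / 1.749006 = 0.2572

price = 0.2572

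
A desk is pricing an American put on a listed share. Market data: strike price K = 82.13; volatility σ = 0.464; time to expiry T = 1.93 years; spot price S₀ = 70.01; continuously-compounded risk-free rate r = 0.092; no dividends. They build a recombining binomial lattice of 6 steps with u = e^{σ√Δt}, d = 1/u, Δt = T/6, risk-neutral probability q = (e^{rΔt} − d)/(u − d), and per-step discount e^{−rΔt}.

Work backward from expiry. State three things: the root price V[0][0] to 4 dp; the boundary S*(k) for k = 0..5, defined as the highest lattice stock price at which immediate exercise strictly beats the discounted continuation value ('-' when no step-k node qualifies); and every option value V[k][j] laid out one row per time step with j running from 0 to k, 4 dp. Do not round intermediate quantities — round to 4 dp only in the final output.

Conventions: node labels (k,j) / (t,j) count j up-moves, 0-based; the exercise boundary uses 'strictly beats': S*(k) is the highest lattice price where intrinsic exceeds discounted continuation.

price = 19.9868
boundary = - - 41.3601 53.8110 41.3601 53.8110
tree:
19.9868
29.0299 11.8347
40.7699 18.6354 5.5087
50.3399 28.3190 9.7368 1.4625
57.6955 40.7699 16.8490 2.9596 0.0000
63.3492 50.3399 28.3190 5.9892 0.0000 0.0000
67.6947 57.6955 40.7699 12.1200 0.0000 0.0000 0.0000

params: Δt=0.32167 u=1.30104 d=0.76862 q=0.49100 e^(-rΔt)=0.97084
t_6 payoffs: 67.6947 57.6955 40.7699 12.1200 0.0000 0.0000 0.0000
t_5: node(5,0) S=18.7808 payoff=63.3492 vs cont=60.9543 → 63.3492 [stop]  node(5,1) S=31.7901 payoff=50.3399 vs cont=47.9450 → 50.3399 [stop]  node(5,2) S=53.8110 payoff=28.3190 vs cont=25.9241 → 28.3190 [stop]  node(5,3) S=91.0855 payoff=0.0000 vs cont=5.9892 → 5.9892 [wait]  node(5,4) S=154.1799 payoff=0.0000 vs cont=0.0000 → 0.0000 [wait]  node(5,5) S=260.9794 payoff=0.0000 vs cont=0.0000 → 0.0000 [wait]  ⇒ S*(5)=53.8110
t_4: node(4,0) S=24.4345 payoff=57.6955 vs cont=55.3006 → 57.6955 [stop]  node(4,1) S=41.3601 payoff=40.7699 vs cont=38.3750 → 40.7699 [stop]  node(4,2) S=70.0100 payoff=12.1200 vs cont=16.8490 → 16.8490 [wait]  node(4,3) S=118.5055 payoff=0.0000 vs cont=2.9596 → 2.9596 [wait]  node(4,4) S=200.5936 payoff=0.0000 vs cont=0.0000 → 0.0000 [wait]  ⇒ S*(4)=41.3601
t_3: node(3,0) S=31.7901 payoff=50.3399 vs cont=47.9450 → 50.3399 [stop]  node(3,1) S=53.8110 payoff=28.3190 vs cont=28.1784 → 28.3190 [stop]  node(3,2) S=91.0855 payoff=0.0000 vs cont=9.7368 → 9.7368 [wait]  node(3,3) S=154.1799 payoff=0.0000 vs cont=1.4625 → 1.4625 [wait]  ⇒ S*(3)=53.8110
t_2: node(2,0) S=41.3601 payoff=40.7699 vs cont=38.3750 → 40.7699 [stop]  node(2,1) S=70.0100 payoff=12.1200 vs cont=18.6354 → 18.6354 [wait]  node(2,2) S=118.5055 payoff=0.0000 vs cont=5.5087 → 5.5087 [wait]  ⇒ S*(2)=41.3601
t_1: node(1,0) S=53.8110 payoff=28.3190 vs cont=29.0299 → 29.0299 [wait]  node(1,1) S=91.0855 payoff=0.0000 vs cont=11.8347 → 11.8347 [wait]  ⇒ S*(1)=-
t_0: node(0,0) S=70.0100 payoff=12.1200 vs cont=19.9868 → 19.9868 [wait]  ⇒ S*(0)=-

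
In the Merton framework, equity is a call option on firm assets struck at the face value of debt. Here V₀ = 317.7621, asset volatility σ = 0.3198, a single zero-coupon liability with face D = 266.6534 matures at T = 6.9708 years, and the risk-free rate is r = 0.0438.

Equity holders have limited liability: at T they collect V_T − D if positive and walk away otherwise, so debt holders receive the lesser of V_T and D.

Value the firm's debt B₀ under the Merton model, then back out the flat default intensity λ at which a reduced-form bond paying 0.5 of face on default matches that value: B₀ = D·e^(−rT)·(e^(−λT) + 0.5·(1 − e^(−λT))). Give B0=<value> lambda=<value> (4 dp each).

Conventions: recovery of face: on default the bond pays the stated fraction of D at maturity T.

With assets at 317.7621 and a single debt payment of 266.6534 at 6.9708 years:
d₁ = [ln(V₀/D) + (r + σ²/2)T] / (σ√T)
   = [ln(317.7621/266.6534) + (0.0438 + 0.5·0.3198²)·6.9708] / (0.3198·√6.9708)
   = [0.175353 + 0.661780] / 0.844345 = 0.991459
d₂ = d₁ − σ√T = 0.991459 − 0.844345 = 0.147115
N(d₁) = 0.839269,  N(d₂) = 0.558479,  e^(−rT) = 0.736887
E₀ = V₀·N(d₁) − D·e^(−rT)·N(d₂)
   = 317.7621·0.839269 − 266.6534·0.736887·0.558479 = 156.950522
B₀ = V₀ − E₀ = 317.7621 − 156.950522 = 160.811578
e^(−λT) = (B₀·e^(rT)/D − 0.5)/(1 − 0.5) = (160.8116·1.357061/266.6534 − 0.5)/0.5 = 0.63681458
λ = −ln(0.63681458)/6.9708 = 0.064738

B0=160.8116 lambda=0.0647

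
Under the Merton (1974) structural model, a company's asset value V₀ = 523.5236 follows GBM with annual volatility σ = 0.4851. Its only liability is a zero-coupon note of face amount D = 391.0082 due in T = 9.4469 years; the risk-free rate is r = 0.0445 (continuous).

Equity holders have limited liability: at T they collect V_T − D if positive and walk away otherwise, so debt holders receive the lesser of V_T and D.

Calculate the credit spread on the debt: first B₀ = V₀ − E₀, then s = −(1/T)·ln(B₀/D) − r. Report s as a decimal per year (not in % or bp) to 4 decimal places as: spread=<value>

Work the structural quantities from V₀ = 523.5236 against face 391.0082:
d₁ = [ln(V₀/D) + (r + σ²/2)T] / (σ√T)
   = [ln(523.5236/391.0082) + (0.0445 + 0.5·0.4851²)·9.4469] / (0.4851·√9.4469)
   = [0.291854 + 1.531919] / 1.490994 = 1.223192
d₂ = d₁ − σ√T = 1.223192 − 1.490994 = -0.267802
N(d₁) = 0.889371,  N(d₂) = 0.394426,  e^(−rT) = 0.656793
E₀ = V₀·N(d₁) − D·e^(−rT)·N(d₂)
   = 523.5236·0.889371 − 391.0082·0.656793·0.394426 = 364.313924
B₀ = V₀ − E₀ = 523.5236 − 364.313924 = 159.209676
spread = −(1/T)·ln(B₀/D) − r = −(1/9.4469)·ln(159.209676/391.0082) − 0.0445 = 0.05061125

spread=0.0506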